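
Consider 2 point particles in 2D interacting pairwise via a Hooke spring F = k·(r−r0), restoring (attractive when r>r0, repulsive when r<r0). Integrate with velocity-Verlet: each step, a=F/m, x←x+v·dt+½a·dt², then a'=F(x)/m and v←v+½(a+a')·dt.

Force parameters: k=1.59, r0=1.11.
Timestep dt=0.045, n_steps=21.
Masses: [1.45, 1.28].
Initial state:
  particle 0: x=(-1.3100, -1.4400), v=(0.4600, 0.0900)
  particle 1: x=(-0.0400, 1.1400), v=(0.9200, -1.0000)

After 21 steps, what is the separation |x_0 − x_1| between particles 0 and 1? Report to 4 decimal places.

1.0835

step 0: x0=(-1.3100, -1.4400) x1=(-0.0400, 1.1400)
step 1: x0=(-1.2884, -1.4342) x1=(0.0004, 1.0930)
step 2: x0=(-1.2651, -1.4250) x1=(0.0389, 1.0421)
step 3: x0=(-1.2401, -1.4124) x1=(0.0753, 0.9875)
step 4: x0=(-1.2133, -1.3968) x1=(0.1098, 0.9294)
step 5: x0=(-1.1848, -1.3780) x1=(0.1424, 0.8677)
step 6: x0=(-1.1546, -1.3565) x1=(0.1730, 0.8029)
step 7: x0=(-1.1227, -1.3322) x1=(0.2018, 0.7350)
step 8: x0=(-1.0893, -1.3054) x1=(0.2287, 0.6642)
step 9: x0=(-1.0542, -1.2763) x1=(0.2539, 0.5908)
step 10: x0=(-1.0177, -1.2450) x1=(0.2774, 0.5150)
step 11: x0=(-0.9798, -1.2119) x1=(0.2993, 0.4370)
step 12: x0=(-0.9405, -1.1770) x1=(0.3196, 0.3571)
step 13: x0=(-0.9000, -1.1406) x1=(0.3386, 0.2755)
step 14: x0=(-0.8584, -1.1029) x1=(0.3563, 0.1924)
step 15: x0=(-0.8158, -1.0642) x1=(0.3729, 0.1081)
step 16: x0=(-0.7723, -1.0246) x1=(0.3884, 0.0228)
step 17: x0=(-0.7280, -0.9843) x1=(0.4031, -0.0633)
step 18: x0=(-0.6831, -0.9435) x1=(0.4172, -0.1499)
step 19: x0=(-0.6378, -0.9024) x1=(0.4307, -0.2368)
step 20: x0=(-0.5922, -0.8611) x1=(0.4439, -0.3240)
step 21: x0=(-0.5465, -0.8198) x1=(0.4570, -0.4113)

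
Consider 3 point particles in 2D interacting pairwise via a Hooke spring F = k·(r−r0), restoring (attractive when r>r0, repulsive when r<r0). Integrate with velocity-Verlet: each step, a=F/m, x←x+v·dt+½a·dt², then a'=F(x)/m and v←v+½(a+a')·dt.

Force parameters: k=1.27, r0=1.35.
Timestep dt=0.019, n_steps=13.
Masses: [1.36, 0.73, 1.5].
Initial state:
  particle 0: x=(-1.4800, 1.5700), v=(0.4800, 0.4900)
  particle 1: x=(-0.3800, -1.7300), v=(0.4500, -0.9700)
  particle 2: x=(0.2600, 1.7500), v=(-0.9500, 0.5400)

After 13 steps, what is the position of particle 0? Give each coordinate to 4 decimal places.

step 0: x0=(-1.4800, 1.5700) x1=(-0.3800, -1.7300) x2=(0.2600, 1.7500)
step 1: x0=(-1.4707, 1.5790) x1=(-0.3715, -1.7471) x2=(0.2418, 1.7599)
step 2: x0=(-1.4610, 1.5873) x1=(-0.3633, -1.7616) x2=(0.2234, 1.7692)
step 3: x0=(-1.4511, 1.5949) x1=(-0.3552, -1.7734) x2=(0.2048, 1.7777)
step 4: x0=(-1.4407, 1.6018) x1=(-0.3473, -1.7825) x2=(0.1860, 1.7856)
step 5: x0=(-1.4301, 1.6080) x1=(-0.3396, -1.7888) x2=(0.1670, 1.7928)
step 6: x0=(-1.4191, 1.6136) x1=(-0.3322, -1.7925) x2=(0.1478, 1.7993)
step 7: x0=(-1.4078, 1.6184) x1=(-0.3250, -1.7934) x2=(0.1285, 1.8051)
step 8: x0=(-1.3962, 1.6225) x1=(-0.3181, -1.7915) x2=(0.1090, 1.8102)
step 9: x0=(-1.3844, 1.6259) x1=(-0.3114, -1.7869) x2=(0.0893, 1.8146)
step 10: x0=(-1.3723, 1.6286) x1=(-0.3049, -1.7795) x2=(0.0696, 1.8183)
step 11: x0=(-1.3599, 1.6306) x1=(-0.2988, -1.7694) x2=(0.0497, 1.8213)
step 12: x0=(-1.3473, 1.6319) x1=(-0.2929, -1.7565) x2=(0.0298, 1.8236)
step 13: x0=(-1.3344, 1.6324) x1=(-0.2873, -1.7409) x2=(0.0098, 1.8252)

(-1.3344, 1.6324)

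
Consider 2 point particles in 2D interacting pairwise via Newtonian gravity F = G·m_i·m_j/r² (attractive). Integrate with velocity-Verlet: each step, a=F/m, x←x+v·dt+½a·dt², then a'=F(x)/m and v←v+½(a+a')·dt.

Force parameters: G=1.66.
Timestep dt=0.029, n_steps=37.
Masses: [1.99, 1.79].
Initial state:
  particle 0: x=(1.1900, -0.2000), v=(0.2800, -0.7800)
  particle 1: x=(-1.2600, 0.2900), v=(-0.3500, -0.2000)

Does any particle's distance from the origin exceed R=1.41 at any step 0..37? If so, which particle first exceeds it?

yes, particle 0

step 0: x0=(1.1900, -0.2000) x1=(-1.2600, 0.2900)
step 1: x0=(1.1979, -0.2226) x1=(-1.2699, 0.2842)
step 2: x0=(1.2055, -0.2451) x1=(-1.2794, 0.2782)
step 3: x0=(1.2126, -0.2675) x1=(-1.2885, 0.2722)
step 4: x0=(1.2194, -0.2898) x1=(-1.2972, 0.2661)
step 5: x0=(1.2258, -0.3121) x1=(-1.3054, 0.2599)
step 6: x0=(1.2319, -0.3343) x1=(-1.3133, 0.2536)
step 7: x0=(1.2376, -0.3564) x1=(-1.3208, 0.2472)
step 8: x0=(1.2429, -0.3784) x1=(-1.3278, 0.2407)
step 9: x0=(1.2479, -0.4003) x1=(-1.3345, 0.2342)
step 10: x0=(1.2526, -0.4222) x1=(-1.3408, 0.2275)
step 11: x0=(1.2569, -0.4439) x1=(-1.3467, 0.2208)
step 12: x0=(1.2609, -0.4656) x1=(-1.3523, 0.2139)
step 13: x0=(1.2645, -0.4872) x1=(-1.3575, 0.2070)
step 14: x0=(1.2679, -0.5087) x1=(-1.3623, 0.1999)
step 15: x0=(1.2709, -0.5301) x1=(-1.3667, 0.1928)
step 16: x0=(1.2735, -0.5514) x1=(-1.3708, 0.1855)
step 17: x0=(1.2759, -0.5727) x1=(-1.3746, 0.1782)
step 18: x0=(1.2779, -0.5938) x1=(-1.3780, 0.1708)
step 19: x0=(1.2796, -0.6149) x1=(-1.3810, 0.1632)
step 20: x0=(1.2811, -0.6358) x1=(-1.3837, 0.1556)
step 21: x0=(1.2822, -0.6567) x1=(-1.3860, 0.1478)
step 22: x0=(1.2830, -0.6775) x1=(-1.3880, 0.1400)
step 23: x0=(1.2834, -0.6982) x1=(-1.3897, 0.1320)
step 24: x0=(1.2836, -0.7188) x1=(-1.3910, 0.1240)
step 25: x0=(1.2835, -0.7393) x1=(-1.3920, 0.1158)
step 26: x0=(1.2831, -0.7597) x1=(-1.3927, 0.1076)
step 27: x0=(1.2824, -0.7800) x1=(-1.3930, 0.0992)
step 28: x0=(1.2813, -0.8002) x1=(-1.3930, 0.0907)
step 29: x0=(1.2800, -0.8203) x1=(-1.3926, 0.0821)
step 30: x0=(1.2784, -0.8403) x1=(-1.3920, 0.0734)
step 31: x0=(1.2765, -0.8602) x1=(-1.3910, 0.0646)
step 32: x0=(1.2743, -0.8800) x1=(-1.3896, 0.0556)
step 33: x0=(1.2718, -0.8997) x1=(-1.3880, 0.0466)
step 34: x0=(1.2690, -0.9193) x1=(-1.3860, 0.0374)
step 35: x0=(1.2659, -0.9387) x1=(-1.3837, 0.0281)
step 36: x0=(1.2625, -0.9581) x1=(-1.3810, 0.0187)
step 37: x0=(1.2588, -0.9774) x1=(-1.3780, 0.0092)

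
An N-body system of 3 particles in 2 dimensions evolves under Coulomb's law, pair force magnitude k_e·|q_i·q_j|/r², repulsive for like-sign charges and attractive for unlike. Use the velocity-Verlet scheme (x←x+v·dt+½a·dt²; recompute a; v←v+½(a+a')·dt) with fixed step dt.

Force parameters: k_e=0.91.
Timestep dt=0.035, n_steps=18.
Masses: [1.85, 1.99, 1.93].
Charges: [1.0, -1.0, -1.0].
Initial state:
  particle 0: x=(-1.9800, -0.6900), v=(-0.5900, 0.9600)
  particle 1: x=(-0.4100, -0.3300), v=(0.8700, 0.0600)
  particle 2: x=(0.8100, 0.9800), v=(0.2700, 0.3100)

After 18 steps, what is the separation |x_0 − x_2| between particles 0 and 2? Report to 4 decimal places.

3.5437

step 0: x0=(-1.9800, -0.6900) x1=(-0.4100, -0.3300) x2=(0.8100, 0.9800)
step 1: x0=(-2.0005, -0.6564) x1=(-0.3797, -0.3280) x2=(0.8195, 0.9909)
step 2: x0=(-2.0208, -0.6226) x1=(-0.3497, -0.3261) x2=(0.8291, 1.0019)
step 3: x0=(-2.0408, -0.5889) x1=(-0.3201, -0.3245) x2=(0.8387, 1.0130)
step 4: x0=(-2.0605, -0.5550) x1=(-0.2907, -0.3230) x2=(0.8484, 1.0243)
step 5: x0=(-2.0800, -0.5212) x1=(-0.2617, -0.3216) x2=(0.8582, 1.0356)
step 6: x0=(-2.0993, -0.4872) x1=(-0.2329, -0.3204) x2=(0.8680, 1.0471)
step 7: x0=(-2.1184, -0.4532) x1=(-0.2044, -0.3194) x2=(0.8780, 1.0587)
step 8: x0=(-2.1372, -0.4192) x1=(-0.1761, -0.3185) x2=(0.8880, 1.0704)
step 9: x0=(-2.1559, -0.3852) x1=(-0.1481, -0.3178) x2=(0.8980, 1.0822)
step 10: x0=(-2.1743, -0.3511) x1=(-0.1204, -0.3172) x2=(0.9082, 1.0942)
step 11: x0=(-2.1926, -0.3171) x1=(-0.0929, -0.3168) x2=(0.9184, 1.1063)
step 12: x0=(-2.2107, -0.2829) x1=(-0.0656, -0.3165) x2=(0.9287, 1.1185)
step 13: x0=(-2.2286, -0.2488) x1=(-0.0386, -0.3164) x2=(0.9390, 1.1309)
step 14: x0=(-2.2463, -0.2147) x1=(-0.0118, -0.3164) x2=(0.9494, 1.1434)
step 15: x0=(-2.2639, -0.1805) x1=(0.0148, -0.3165) x2=(0.9598, 1.1561)
step 16: x0=(-2.2813, -0.1463) x1=(0.0413, -0.3169) x2=(0.9704, 1.1689)
step 17: x0=(-2.2985, -0.1122) x1=(0.0675, -0.3173) x2=(0.9809, 1.1818)
step 18: x0=(-2.3156, -0.0780) x1=(0.0935, -0.3179) x2=(0.9915, 1.1949)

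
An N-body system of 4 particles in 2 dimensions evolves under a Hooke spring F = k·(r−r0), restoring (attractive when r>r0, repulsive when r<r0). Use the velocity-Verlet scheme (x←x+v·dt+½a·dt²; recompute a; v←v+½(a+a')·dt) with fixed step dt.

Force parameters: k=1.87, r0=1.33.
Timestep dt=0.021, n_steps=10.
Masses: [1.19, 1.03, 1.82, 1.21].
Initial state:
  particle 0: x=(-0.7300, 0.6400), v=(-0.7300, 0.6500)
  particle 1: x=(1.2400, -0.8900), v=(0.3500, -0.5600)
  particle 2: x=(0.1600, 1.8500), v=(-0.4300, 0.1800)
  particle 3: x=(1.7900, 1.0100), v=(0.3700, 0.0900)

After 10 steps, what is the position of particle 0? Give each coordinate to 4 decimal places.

step 0: x0=(-0.7300, 0.6400) x1=(1.2400, -0.8900) x2=(0.1600, 1.8500) x3=(1.7900, 1.0100)
step 1: x0=(-0.7446, 0.6535) x1=(1.2468, -0.9006) x2=(0.1512, 1.8534) x3=(1.7971, 1.0117)
step 2: x0=(-0.7575, 0.6667) x1=(1.2525, -0.9089) x2=(0.1428, 1.8559) x3=(1.8030, 1.0130)
step 3: x0=(-0.7689, 0.6796) x1=(1.2572, -0.9149) x2=(0.1349, 1.8575) x3=(1.8076, 1.0139)
step 4: x0=(-0.7787, 0.6922) x1=(1.2606, -0.9185) x2=(0.1274, 1.8583) x3=(1.8109, 1.0145)
step 5: x0=(-0.7869, 0.7044) x1=(1.2629, -0.9197) x2=(0.1204, 1.8582) x3=(1.8128, 1.0146)
step 6: x0=(-0.7934, 0.7162) x1=(1.2641, -0.9185) x2=(0.1139, 1.8572) x3=(1.8134, 1.0144)
step 7: x0=(-0.7982, 0.7277) x1=(1.2641, -0.9149) x2=(0.1078, 1.8554) x3=(1.8126, 1.0138)
step 8: x0=(-0.8014, 0.7387) x1=(1.2629, -0.9089) x2=(0.1023, 1.8527) x3=(1.8105, 1.0128)
step 9: x0=(-0.8029, 0.7493) x1=(1.2605, -0.9005) x2=(0.0972, 1.8492) x3=(1.8070, 1.0115)
step 10: x0=(-0.8029, 0.7595) x1=(1.2569, -0.8897) x2=(0.0927, 1.8449) x3=(1.8022, 1.0098)

(-0.8029, 0.7595)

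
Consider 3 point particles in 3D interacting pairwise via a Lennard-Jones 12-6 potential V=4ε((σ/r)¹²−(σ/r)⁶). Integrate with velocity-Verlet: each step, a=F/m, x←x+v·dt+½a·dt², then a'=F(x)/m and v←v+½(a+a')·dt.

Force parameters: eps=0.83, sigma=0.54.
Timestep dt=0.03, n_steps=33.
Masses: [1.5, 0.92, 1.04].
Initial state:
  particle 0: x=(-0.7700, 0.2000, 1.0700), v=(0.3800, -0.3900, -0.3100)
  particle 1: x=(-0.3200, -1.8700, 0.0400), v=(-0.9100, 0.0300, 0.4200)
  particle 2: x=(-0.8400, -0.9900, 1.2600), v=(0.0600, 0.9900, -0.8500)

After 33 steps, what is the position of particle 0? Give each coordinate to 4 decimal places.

step 0: x0=(-0.7700, 0.2000, 1.0700) x1=(-0.3200, -1.8700, 0.0400) x2=(-0.8400, -0.9900, 1.2600)
step 1: x0=(-0.7586, 0.1883, 1.0607) x1=(-0.3473, -1.8691, 0.0526) x2=(-0.8382, -0.9602, 1.2345)
step 2: x0=(-0.7472, 0.1764, 1.0514) x1=(-0.3746, -1.8682, 0.0652) x2=(-0.8364, -0.9304, 1.2089)
step 3: x0=(-0.7358, 0.1645, 1.0422) x1=(-0.4019, -1.8672, 0.0779) x2=(-0.8345, -0.9003, 1.1833)
step 4: x0=(-0.7245, 0.1523, 1.0329) x1=(-0.4293, -1.8663, 0.0905) x2=(-0.8327, -0.8700, 1.1577)
step 5: x0=(-0.7131, 0.1400, 1.0237) x1=(-0.4566, -1.8653, 0.1032) x2=(-0.8307, -0.8394, 1.1320)
step 6: x0=(-0.7018, 0.1273, 1.0145) x1=(-0.4839, -1.8643, 0.1159) x2=(-0.8288, -0.8085, 1.1063)
step 7: x0=(-0.6906, 0.1143, 1.0054) x1=(-0.5113, -1.8633, 0.1286) x2=(-0.8267, -0.7769, 1.0804)
step 8: x0=(-0.6794, 0.1007, 0.9963) x1=(-0.5386, -1.8623, 0.1414) x2=(-0.8246, -0.7446, 1.0545)
step 9: x0=(-0.6683, 0.0864, 0.9872) x1=(-0.5660, -1.8612, 0.1541) x2=(-0.8222, -0.7113, 1.0285)
step 10: x0=(-0.6575, 0.0710, 0.9782) x1=(-0.5933, -1.8601, 0.1669) x2=(-0.8195, -0.6765, 1.0024)
step 11: x0=(-0.6470, 0.0543, 0.9693) x1=(-0.6207, -1.8590, 0.1797) x2=(-0.8164, -0.6397, 0.9762)
step 12: x0=(-0.6369, 0.0356, 0.9604) x1=(-0.6481, -1.8579, 0.1925) x2=(-0.8127, -0.6002, 0.9500)
step 13: x0=(-0.6274, 0.0149, 0.9514) x1=(-0.6755, -1.8567, 0.2054) x2=(-0.8081, -0.5577, 0.9238)
step 14: x0=(-0.6177, -0.0054, 0.9424) x1=(-0.7028, -1.8555, 0.2182) x2=(-0.8037, -0.5159, 0.8976)
step 15: x0=(-0.6018, -0.0084, 0.9350) x1=(-0.7302, -1.8542, 0.2311) x2=(-0.8083, -0.4990, 0.8691)
step 16: x0=(-0.5762, 0.0115, 0.9307) x1=(-0.7576, -1.8530, 0.2440) x2=(-0.8270, -0.5153, 0.8363)
step 17: x0=(-0.5498, 0.0331, 0.9266) x1=(-0.7850, -1.8517, 0.2569) x2=(-0.8467, -0.5340, 0.8029)
step 18: x0=(-0.5243, 0.0530, 0.9222) x1=(-0.8124, -1.8503, 0.2698) x2=(-0.8651, -0.5502, 0.7701)
step 19: x0=(-0.4998, 0.0711, 0.9173) x1=(-0.8398, -1.8489, 0.2827) x2=(-0.8822, -0.5639, 0.7380)
step 20: x0=(-0.4761, 0.0879, 0.9121) x1=(-0.8672, -1.8475, 0.2956) x2=(-0.8981, -0.5759, 0.7063)
step 21: x0=(-0.4528, 0.1040, 0.9066) x1=(-0.8945, -1.8460, 0.3086) x2=(-0.9133, -0.5867, 0.6749)
step 22: x0=(-0.4300, 0.1194, 0.9009) x1=(-0.9219, -1.8444, 0.3216) x2=(-0.9278, -0.5967, 0.6439)
step 23: x0=(-0.4075, 0.1344, 0.8951) x1=(-0.9493, -1.8427, 0.3346) x2=(-0.9420, -0.6062, 0.6130)
step 24: x0=(-0.3852, 0.1491, 0.8891) x1=(-0.9767, -1.8410, 0.3476) x2=(-0.9559, -0.6154, 0.5823)
step 25: x0=(-0.3630, 0.1636, 0.8831) x1=(-1.0041, -1.8391, 0.3607) x2=(-0.9695, -0.6243, 0.5517)
step 26: x0=(-0.3410, 0.1780, 0.8770) x1=(-1.0315, -1.8372, 0.3738) x2=(-0.9830, -0.6331, 0.5212)
step 27: x0=(-0.3190, 0.1922, 0.8709) x1=(-1.0589, -1.8351, 0.3868) x2=(-0.9964, -0.6419, 0.4907)
step 28: x0=(-0.2971, 0.2064, 0.8647) x1=(-1.0862, -1.8329, 0.3999) x2=(-1.0096, -0.6506, 0.4602)
step 29: x0=(-0.2753, 0.2204, 0.8585) x1=(-1.1136, -1.8305, 0.4130) x2=(-1.0228, -0.6594, 0.4299)
step 30: x0=(-0.2535, 0.2345, 0.8522) x1=(-1.1409, -1.8280, 0.4261) x2=(-1.0359, -0.6682, 0.3995)
step 31: x0=(-0.2318, 0.2485, 0.8460) x1=(-1.1683, -1.8253, 0.4393) x2=(-1.0490, -0.6772, 0.3692)
step 32: x0=(-0.2101, 0.2624, 0.8397) x1=(-1.1956, -1.8225, 0.4523) x2=(-1.0621, -0.6862, 0.3389)
step 33: x0=(-0.1883, 0.2764, 0.8334) x1=(-1.2229, -1.8194, 0.4654) x2=(-1.0752, -0.6954, 0.3086)

(-0.1883, 0.2764, 0.8334)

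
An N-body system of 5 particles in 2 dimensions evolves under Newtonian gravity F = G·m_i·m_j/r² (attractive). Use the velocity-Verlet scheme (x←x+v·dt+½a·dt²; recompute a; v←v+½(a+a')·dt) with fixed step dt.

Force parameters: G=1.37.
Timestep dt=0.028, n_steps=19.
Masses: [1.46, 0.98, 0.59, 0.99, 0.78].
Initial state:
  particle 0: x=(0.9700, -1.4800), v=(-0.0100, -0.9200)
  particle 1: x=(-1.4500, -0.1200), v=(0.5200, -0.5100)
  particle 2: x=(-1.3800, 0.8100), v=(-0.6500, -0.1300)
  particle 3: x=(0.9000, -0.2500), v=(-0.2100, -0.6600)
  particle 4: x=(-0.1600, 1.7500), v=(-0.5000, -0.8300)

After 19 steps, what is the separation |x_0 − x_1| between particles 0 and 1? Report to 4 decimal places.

step 0: x0=(0.9700, -1.4800) x1=(-1.4500, -0.1200) x2=(-1.3800, 0.8100) x3=(0.9000, -0.2500) x4=(-0.1600, 1.7500)
step 1: x0=(0.9696, -1.5053) x1=(-1.4352, -0.1339) x2=(-1.3980, 0.8058) x3=(0.8940, -0.2689) x4=(-0.1741, 1.7264)
step 2: x0=(0.9690, -1.5298) x1=(-1.4199, -0.1471) x2=(-1.4155, 0.8004) x3=(0.8876, -0.2886) x4=(-0.1884, 1.7022)
step 3: x0=(0.9681, -1.5534) x1=(-1.4041, -0.1595) x2=(-1.4324, 0.7939) x3=(0.8810, -0.3092) x4=(-0.2029, 1.6774)
step 4: x0=(0.9671, -1.5761) x1=(-1.3878, -0.1712) x2=(-1.4488, 0.7863) x3=(0.8741, -0.3305) x4=(-0.2175, 1.6519)
step 5: x0=(0.9657, -1.5980) x1=(-1.3712, -0.1822) x2=(-1.4645, 0.7776) x3=(0.8669, -0.3526) x4=(-0.2324, 1.6257)
step 6: x0=(0.9642, -1.6190) x1=(-1.3541, -0.1925) x2=(-1.4796, 0.7678) x3=(0.8594, -0.3756) x4=(-0.2475, 1.5989)
step 7: x0=(0.9624, -1.6392) x1=(-1.3366, -0.2021) x2=(-1.4940, 0.7570) x3=(0.8516, -0.3993) x4=(-0.2628, 1.5714)
step 8: x0=(0.9604, -1.6585) x1=(-1.3187, -0.2110) x2=(-1.5077, 0.7451) x3=(0.8435, -0.4239) x4=(-0.2783, 1.5433)
step 9: x0=(0.9581, -1.6769) x1=(-1.3004, -0.2192) x2=(-1.5206, 0.7322) x3=(0.8351, -0.4492) x4=(-0.2941, 1.5144)
step 10: x0=(0.9555, -1.6944) x1=(-1.2817, -0.2267) x2=(-1.5327, 0.7182) x3=(0.8265, -0.4754) x4=(-0.3101, 1.4849)
step 11: x0=(0.9527, -1.7111) x1=(-1.2627, -0.2335) x2=(-1.5439, 0.7033) x3=(0.8175, -0.5024) x4=(-0.3263, 1.4546)
step 12: x0=(0.9496, -1.7269) x1=(-1.2434, -0.2396) x2=(-1.5542, 0.6873) x3=(0.8083, -0.5303) x4=(-0.3428, 1.4237)
step 13: x0=(0.9463, -1.7417) x1=(-1.2237, -0.2451) x2=(-1.5636, 0.6704) x3=(0.7988, -0.5590) x4=(-0.3595, 1.3920)
step 14: x0=(0.9426, -1.7556) x1=(-1.2037, -0.2499) x2=(-1.5721, 0.6525) x3=(0.7890, -0.5886) x4=(-0.3765, 1.3596)
step 15: x0=(0.9387, -1.7686) x1=(-1.1834, -0.2541) x2=(-1.5795, 0.6336) x3=(0.7789, -0.6191) x4=(-0.3937, 1.3264)
step 16: x0=(0.9345, -1.7806) x1=(-1.1628, -0.2575) x2=(-1.5858, 0.6138) x3=(0.7686, -0.6505) x4=(-0.4112, 1.2925)
step 17: x0=(0.9299, -1.7916) x1=(-1.1419, -0.2603) x2=(-1.5910, 0.5930) x3=(0.7580, -0.6828) x4=(-0.4291, 1.2577)
step 18: x0=(0.9251, -1.8015) x1=(-1.1208, -0.2625) x2=(-1.5951, 0.5713) x3=(0.7472, -0.7162) x4=(-0.4472, 1.2222)
step 19: x0=(0.9198, -1.8104) x1=(-1.0994, -0.2639) x2=(-1.5980, 0.5486) x3=(0.7362, -0.7506) x4=(-0.4656, 1.1858)

2.5434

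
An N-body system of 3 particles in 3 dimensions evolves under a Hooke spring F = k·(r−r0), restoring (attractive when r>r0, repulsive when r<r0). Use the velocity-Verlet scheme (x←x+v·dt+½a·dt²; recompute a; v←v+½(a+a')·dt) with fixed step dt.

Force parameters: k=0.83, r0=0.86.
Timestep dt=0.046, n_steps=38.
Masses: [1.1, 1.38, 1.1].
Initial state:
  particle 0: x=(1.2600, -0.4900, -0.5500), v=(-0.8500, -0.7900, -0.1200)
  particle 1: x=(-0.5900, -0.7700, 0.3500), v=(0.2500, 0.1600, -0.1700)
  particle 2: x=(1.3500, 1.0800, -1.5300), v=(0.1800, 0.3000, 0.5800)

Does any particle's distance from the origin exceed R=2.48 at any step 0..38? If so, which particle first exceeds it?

step 0: x0=(1.2600, -0.4900, -0.5500) x1=(-0.5900, -0.7700, 0.3500) x2=(1.3500, 1.0800, -1.5300)
step 1: x0=(1.2201, -0.5258, -0.5555) x1=(-0.5769, -0.7617, 0.3410) x2=(1.3571, 1.0920, -1.5018)
step 2: x0=(1.1786, -0.5604, -0.5610) x1=(-0.5607, -0.7514, 0.3295) x2=(1.3618, 1.1005, -1.4706)
step 3: x0=(1.1358, -0.5937, -0.5665) x1=(-0.5414, -0.7393, 0.3158) x2=(1.3641, 1.1053, -1.4365)
step 4: x0=(1.0916, -0.6257, -0.5721) x1=(-0.5192, -0.7254, 0.2998) x2=(1.3640, 1.1065, -1.3996)
step 5: x0=(1.0464, -0.6562, -0.5776) x1=(-0.4942, -0.7097, 0.2817) x2=(1.3614, 1.1041, -1.3600)
step 6: x0=(1.0002, -0.6852, -0.5831) x1=(-0.4665, -0.6924, 0.2615) x2=(1.3565, 1.0979, -1.3178)
step 7: x0=(0.9531, -0.7126, -0.5886) x1=(-0.4362, -0.6734, 0.2393) x2=(1.3491, 1.0882, -1.2732)
step 8: x0=(0.9054, -0.7383, -0.5940) x1=(-0.4034, -0.6528, 0.2153) x2=(1.3394, 1.0748, -1.2262)
step 9: x0=(0.8571, -0.7624, -0.5995) x1=(-0.3684, -0.6307, 0.1896) x2=(1.3274, 1.0579, -1.1771)
step 10: x0=(0.8084, -0.7847, -0.6050) x1=(-0.3312, -0.6073, 0.1622) x2=(1.3130, 1.0375, -1.1259)
step 11: x0=(0.7595, -0.8053, -0.6105) x1=(-0.2921, -0.5825, 0.1334) x2=(1.2964, 1.0137, -1.0729)
step 12: x0=(0.7105, -0.8241, -0.6160) x1=(-0.2512, -0.5565, 0.1032) x2=(1.2777, 0.9865, -1.0182)
step 13: x0=(0.6616, -0.8412, -0.6215) x1=(-0.2087, -0.5292, 0.0718) x2=(1.2569, 0.9562, -0.9619)
step 14: x0=(0.6128, -0.8566, -0.6270) x1=(-0.1647, -0.5009, 0.0394) x2=(1.2341, 0.9228, -0.9044)
step 15: x0=(0.5643, -0.8703, -0.6326) x1=(-0.1194, -0.4716, 0.0060) x2=(1.2094, 0.8864, -0.8456)
step 16: x0=(0.5162, -0.8824, -0.6382) x1=(-0.0729, -0.4414, -0.0281) x2=(1.1828, 0.8472, -0.7859)
step 17: x0=(0.4686, -0.8929, -0.6438) x1=(-0.0256, -0.4103, -0.0628) x2=(1.1546, 0.8054, -0.7254)
step 18: x0=(0.4215, -0.9020, -0.6494) x1=(0.0227, -0.3784, -0.0980) x2=(1.1248, 0.7611, -0.6643)
step 19: x0=(0.3750, -0.9097, -0.6550) x1=(0.0716, -0.3458, -0.1336) x2=(1.0935, 0.7146, -0.6026)
step 20: x0=(0.3292, -0.9160, -0.6607) x1=(0.1210, -0.3125, -0.1694) x2=(1.0610, 0.6660, -0.5408)
step 21: x0=(0.2839, -0.9212, -0.6663) x1=(0.1709, -0.2787, -0.2053) x2=(1.0272, 0.6154, -0.4787)
step 22: x0=(0.2392, -0.9252, -0.6718) x1=(0.2212, -0.2445, -0.2413) x2=(0.9925, 0.5632, -0.4167)
step 23: x0=(0.1952, -0.9281, -0.6771) x1=(0.2717, -0.2100, -0.2773) x2=(0.9568, 0.5095, -0.3548)
step 24: x0=(0.1517, -0.9299, -0.6822) x1=(0.3223, -0.1754, -0.3133) x2=(0.9204, 0.4546, -0.2932)
step 25: x0=(0.1088, -0.9307, -0.6871) x1=(0.3729, -0.1407, -0.3493) x2=(0.8834, 0.3986, -0.2318)
step 26: x0=(0.0665, -0.9305, -0.6915) x1=(0.4234, -0.1062, -0.3854) x2=(0.8460, 0.3417, -0.1708)
step 27: x0=(0.0248, -0.9292, -0.6956) x1=(0.4737, -0.0719, -0.4216) x2=(0.8082, 0.2842, -0.1100)
step 28: x0=(-0.0162, -0.9269, -0.6992) x1=(0.5237, -0.0380, -0.4580) x2=(0.7701, 0.2260, -0.0494)
step 29: x0=(-0.0565, -0.9235, -0.7022) x1=(0.5733, -0.0045, -0.4948) x2=(0.7317, 0.1673, 0.0111)
step 30: x0=(-0.0961, -0.9189, -0.7046) x1=(0.6227, 0.0285, -0.5319) x2=(0.6929, 0.1080, 0.0716)
step 31: x0=(-0.1347, -0.9133, -0.7065) x1=(0.6718, 0.0612, -0.5695) x2=(0.6535, 0.0480, 0.1319)
step 32: x0=(-0.1724, -0.9064, -0.7077) x1=(0.7206, 0.0935, -0.6073) x2=(0.6137, -0.0127, 0.1919)
step 33: x0=(-0.2090, -0.8984, -0.7082) x1=(0.7689, 0.1253, -0.6453) x2=(0.5732, -0.0739, 0.2514)
step 34: x0=(-0.2446, -0.8892, -0.7081) x1=(0.8168, 0.1566, -0.6831) x2=(0.5323, -0.1357, 0.3101)
step 35: x0=(-0.2788, -0.8788, -0.7072) x1=(0.8640, 0.1873, -0.7207) x2=(0.4910, -0.1979, 0.3677)
step 36: x0=(-0.3118, -0.8671, -0.7057) x1=(0.9104, 0.2172, -0.7579) x2=(0.4493, -0.2604, 0.4242)
step 37: x0=(-0.3432, -0.8542, -0.7034) x1=(0.9559, 0.2462, -0.7946) x2=(0.4074, -0.3230, 0.4792)
step 38: x0=(-0.3732, -0.8401, -0.7004) x1=(1.0002, 0.2743, -0.8305) x2=(0.3653, -0.3856, 0.5326)

no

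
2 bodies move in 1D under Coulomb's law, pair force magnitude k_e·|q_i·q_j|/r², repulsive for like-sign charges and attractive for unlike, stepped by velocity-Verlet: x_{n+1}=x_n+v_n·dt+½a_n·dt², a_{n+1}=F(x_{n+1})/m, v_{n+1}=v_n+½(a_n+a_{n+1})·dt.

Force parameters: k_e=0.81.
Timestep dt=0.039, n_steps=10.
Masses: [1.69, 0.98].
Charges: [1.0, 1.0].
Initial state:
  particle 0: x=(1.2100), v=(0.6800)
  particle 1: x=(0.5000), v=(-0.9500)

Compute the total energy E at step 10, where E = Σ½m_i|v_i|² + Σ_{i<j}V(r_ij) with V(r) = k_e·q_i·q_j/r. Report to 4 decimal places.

step 0: x0=(1.2100) x1=(0.5000)
step 1: x0=(1.2372) x1=(0.4617)
step 2: x0=(1.2657) x1=(0.4213)
step 3: x0=(1.2952) x1=(0.3792)
step 4: x0=(1.3255) x1=(0.3355)
step 5: x0=(1.3566) x1=(0.2906)
step 6: x0=(1.3883) x1=(0.2445)
step 7: x0=(1.4206) x1=(0.1975)
step 8: x0=(1.4534) x1=(0.1497)
step 9: x0=(1.4866) x1=(0.1011)
step 10: x0=(1.5202) x1=(0.0519)
step 0 velocities: v0=(0.6800) v1=(-0.9500)
step 0: KE=0.8330, PE=1.1408, E=1.9738
step 10 velocities: v0=(0.8655) v1=(-1.2699)
step 10: KE=1.4231, PE=0.5517, E=1.9748

1.9748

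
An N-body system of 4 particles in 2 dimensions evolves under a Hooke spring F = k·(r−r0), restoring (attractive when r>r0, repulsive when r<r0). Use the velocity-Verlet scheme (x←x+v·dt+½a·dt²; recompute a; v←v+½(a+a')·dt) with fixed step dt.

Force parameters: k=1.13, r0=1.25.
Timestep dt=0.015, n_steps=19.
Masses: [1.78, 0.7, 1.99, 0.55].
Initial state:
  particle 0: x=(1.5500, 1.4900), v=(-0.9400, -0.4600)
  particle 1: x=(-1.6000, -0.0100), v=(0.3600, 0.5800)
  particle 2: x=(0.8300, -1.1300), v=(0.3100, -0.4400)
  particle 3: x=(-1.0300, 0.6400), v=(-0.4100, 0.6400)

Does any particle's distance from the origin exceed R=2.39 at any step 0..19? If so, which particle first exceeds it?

no

step 0: x0=(1.5500, 1.4900) x1=(-1.6000, -0.0100) x2=(0.8300, -1.1300) x3=(-1.0300, 0.6400)
step 1: x0=(1.5356, 1.4829) x1=(-1.5940, -0.0013) x2=(0.8345, -1.1364) x3=(-1.0355, 0.6496)
step 2: x0=(1.5207, 1.4754) x1=(-1.5870, 0.0074) x2=(0.8388, -1.1425) x3=(-1.0399, 0.6590)
step 3: x0=(1.5053, 1.4675) x1=(-1.5788, 0.0162) x2=(0.8429, -1.1481) x3=(-1.0430, 0.6684)
step 4: x0=(1.4893, 1.4592) x1=(-1.5696, 0.0249) x2=(0.8467, -1.1534) x3=(-1.0450, 0.6777)
step 5: x0=(1.4728, 1.4505) x1=(-1.5593, 0.0336) x2=(0.8502, -1.1583) x3=(-1.0457, 0.6869)
step 6: x0=(1.4559, 1.4415) x1=(-1.5479, 0.0423) x2=(0.8535, -1.1628) x3=(-1.0453, 0.6960)
step 7: x0=(1.4384, 1.4320) x1=(-1.5354, 0.0509) x2=(0.8566, -1.1669) x3=(-1.0436, 0.7050)
step 8: x0=(1.4204, 1.4222) x1=(-1.5220, 0.0595) x2=(0.8594, -1.1707) x3=(-1.0408, 0.7138)
step 9: x0=(1.4019, 1.4120) x1=(-1.5075, 0.0681) x2=(0.8619, -1.1740) x3=(-1.0368, 0.7225)
step 10: x0=(1.3830, 1.4015) x1=(-1.4920, 0.0765) x2=(0.8642, -1.1770) x3=(-1.0317, 0.7310)
step 11: x0=(1.3636, 1.3906) x1=(-1.4755, 0.0849) x2=(0.8662, -1.1796) x3=(-1.0254, 0.7394)
step 12: x0=(1.3438, 1.3793) x1=(-1.4580, 0.0932) x2=(0.8680, -1.1818) x3=(-1.0179, 0.7477)
step 13: x0=(1.3235, 1.3677) x1=(-1.4396, 0.1013) x2=(0.8695, -1.1836) x3=(-1.0094, 0.7558)
step 14: x0=(1.3028, 1.3558) x1=(-1.4202, 0.1094) x2=(0.8708, -1.1850) x3=(-0.9997, 0.7637)
step 15: x0=(1.2817, 1.3435) x1=(-1.3999, 0.1173) x2=(0.8718, -1.1860) x3=(-0.9890, 0.7715)
step 16: x0=(1.2602, 1.3310) x1=(-1.3787, 0.1251) x2=(0.8726, -1.1866) x3=(-0.9772, 0.7791)
step 17: x0=(1.2383, 1.3181) x1=(-1.3566, 0.1327) x2=(0.8731, -1.1869) x3=(-0.9643, 0.7865)
step 18: x0=(1.2160, 1.3048) x1=(-1.3337, 0.1402) x2=(0.8734, -1.1868) x3=(-0.9504, 0.7937)
step 19: x0=(1.1933, 1.2913) x1=(-1.3099, 0.1475) x2=(0.8734, -1.1862) x3=(-0.9355, 0.8007)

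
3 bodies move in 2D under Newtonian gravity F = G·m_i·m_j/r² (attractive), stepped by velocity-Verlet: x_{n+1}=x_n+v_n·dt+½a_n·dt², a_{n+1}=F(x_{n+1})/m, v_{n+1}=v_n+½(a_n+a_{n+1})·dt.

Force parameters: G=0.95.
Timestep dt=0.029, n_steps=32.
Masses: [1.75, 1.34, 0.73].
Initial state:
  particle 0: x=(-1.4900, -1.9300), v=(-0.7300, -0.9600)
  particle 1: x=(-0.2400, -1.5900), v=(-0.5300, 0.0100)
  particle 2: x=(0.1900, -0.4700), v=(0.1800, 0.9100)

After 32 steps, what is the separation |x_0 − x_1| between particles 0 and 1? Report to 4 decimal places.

1.3552

step 0: x0=(-1.4900, -1.9300) x1=(-0.2400, -1.5900) x2=(0.1900, -0.4700)
step 1: x0=(-1.5108, -1.9577) x1=(-0.2557, -1.5896) x2=(0.1950, -0.4440)
step 2: x0=(-1.5310, -1.9852) x1=(-0.2720, -1.5891) x2=(0.1995, -0.4189)
step 3: x0=(-1.5504, -2.0124) x1=(-0.2890, -1.5885) x2=(0.2036, -0.3946)
step 4: x0=(-1.5692, -2.0393) x1=(-0.3066, -1.5879) x2=(0.2072, -0.3711)
step 5: x0=(-1.5874, -2.0660) x1=(-0.3248, -1.5872) x2=(0.2105, -0.3482)
step 6: x0=(-1.6050, -2.0924) x1=(-0.3436, -1.5864) x2=(0.2133, -0.3261)
step 7: x0=(-1.6220, -2.1186) x1=(-0.3629, -1.5857) x2=(0.2158, -0.3046)
step 8: x0=(-1.6383, -2.1444) x1=(-0.3828, -1.5850) x2=(0.2179, -0.2838)
step 9: x0=(-1.6541, -2.1700) x1=(-0.4033, -1.5843) x2=(0.2196, -0.2636)
step 10: x0=(-1.6694, -2.1952) x1=(-0.4244, -1.5837) x2=(0.2210, -0.2440)
step 11: x0=(-1.6841, -2.2202) x1=(-0.4459, -1.5832) x2=(0.2220, -0.2249)
step 12: x0=(-1.6982, -2.2448) x1=(-0.4680, -1.5827) x2=(0.2227, -0.2064)
step 13: x0=(-1.7118, -2.2692) x1=(-0.4906, -1.5824) x2=(0.2231, -0.1885)
step 14: x0=(-1.7249, -2.2932) x1=(-0.5138, -1.5823) x2=(0.2232, -0.1710)
step 15: x0=(-1.7374, -2.3169) x1=(-0.5374, -1.5823) x2=(0.2229, -0.1541)
step 16: x0=(-1.7495, -2.3402) x1=(-0.5615, -1.5824) x2=(0.2224, -0.1376)
step 17: x0=(-1.7610, -2.3632) x1=(-0.5861, -1.5828) x2=(0.2215, -0.1216)
step 18: x0=(-1.7721, -2.3859) x1=(-0.6113, -1.5833) x2=(0.2204, -0.1061)
step 19: x0=(-1.7827, -2.4082) x1=(-0.6368, -1.5841) x2=(0.2190, -0.0910)
step 20: x0=(-1.7928, -2.4302) x1=(-0.6629, -1.5851) x2=(0.2173, -0.0763)
step 21: x0=(-1.8024, -2.4517) x1=(-0.6894, -1.5864) x2=(0.2153, -0.0620)
step 22: x0=(-1.8116, -2.4729) x1=(-0.7164, -1.5879) x2=(0.2131, -0.0482)
step 23: x0=(-1.8203, -2.4938) x1=(-0.7438, -1.5898) x2=(0.2106, -0.0347)
step 24: x0=(-1.8286, -2.5142) x1=(-0.7717, -1.5919) x2=(0.2078, -0.0216)
step 25: x0=(-1.8364, -2.5342) x1=(-0.8001, -1.5944) x2=(0.2048, -0.0089)
step 26: x0=(-1.8438, -2.5538) x1=(-0.8288, -1.5972) x2=(0.2016, 0.0035)
step 27: x0=(-1.8507, -2.5730) x1=(-0.8580, -1.6003) x2=(0.1981, 0.0155)
step 28: x0=(-1.8572, -2.5918) x1=(-0.8877, -1.6039) x2=(0.1944, 0.0272)
step 29: x0=(-1.8633, -2.6101) x1=(-0.9177, -1.6078) x2=(0.1904, 0.0385)
step 30: x0=(-1.8690, -2.6280) x1=(-0.9482, -1.6122) x2=(0.1862, 0.0495)
step 31: x0=(-1.8742, -2.6454) x1=(-0.9791, -1.6169) x2=(0.1818, 0.0602)
step 32: x0=(-1.8791, -2.6624) x1=(-1.0105, -1.6222) x2=(0.1772, 0.0706)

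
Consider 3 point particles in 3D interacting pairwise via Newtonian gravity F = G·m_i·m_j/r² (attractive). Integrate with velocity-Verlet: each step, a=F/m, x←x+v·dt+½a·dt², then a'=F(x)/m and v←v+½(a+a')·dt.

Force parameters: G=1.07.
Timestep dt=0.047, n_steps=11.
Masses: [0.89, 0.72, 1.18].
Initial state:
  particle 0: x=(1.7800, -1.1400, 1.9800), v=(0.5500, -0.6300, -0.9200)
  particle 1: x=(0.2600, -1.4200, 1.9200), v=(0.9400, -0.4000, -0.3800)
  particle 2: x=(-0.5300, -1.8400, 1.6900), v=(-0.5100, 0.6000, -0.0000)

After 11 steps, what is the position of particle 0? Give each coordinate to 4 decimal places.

step 0: x0=(1.7800, -1.1400, 1.9800) x1=(0.2600, -1.4200, 1.9200) x2=(-0.5300, -1.8400, 1.6900)
step 1: x0=(1.8053, -1.1697, 1.9367) x1=(0.3032, -1.4395, 1.9018) x2=(-0.5529, -1.8113, 1.6903)
step 2: x0=(1.8294, -1.1997, 1.8934) x1=(0.3446, -1.4600, 1.8828) x2=(-0.5739, -1.7818, 1.6910)
step 3: x0=(1.8523, -1.2300, 1.8500) x1=(0.3843, -1.4812, 1.8634) x2=(-0.5929, -1.7516, 1.6921)
step 4: x0=(1.8741, -1.2604, 1.8066) x1=(0.4224, -1.5030, 1.8435) x2=(-0.6101, -1.7210, 1.6934)
step 5: x0=(1.8946, -1.2911, 1.7632) x1=(0.4590, -1.5251, 1.8233) x2=(-0.6255, -1.6899, 1.6950)
step 6: x0=(1.9140, -1.3219, 1.7198) x1=(0.4944, -1.5474, 1.8027) x2=(-0.6392, -1.6587, 1.6968)
step 7: x0=(1.9321, -1.3530, 1.6764) x1=(0.5287, -1.5698, 1.7819) x2=(-0.6513, -1.6272, 1.6987)
step 8: x0=(1.9489, -1.3842, 1.6332) x1=(0.5621, -1.5920, 1.7608) x2=(-0.6618, -1.5957, 1.7006)
step 9: x0=(1.9645, -1.4155, 1.5900) x1=(0.5946, -1.6142, 1.7396) x2=(-0.6710, -1.5641, 1.7027)
step 10: x0=(1.9789, -1.4471, 1.5469) x1=(0.6265, -1.6361, 1.7182) x2=(-0.6788, -1.5326, 1.7047)
step 11: x0=(1.9920, -1.4787, 1.5040) x1=(0.6578, -1.6577, 1.6966) x2=(-0.6853, -1.5011, 1.7067)

(1.9920, -1.4787, 1.5040)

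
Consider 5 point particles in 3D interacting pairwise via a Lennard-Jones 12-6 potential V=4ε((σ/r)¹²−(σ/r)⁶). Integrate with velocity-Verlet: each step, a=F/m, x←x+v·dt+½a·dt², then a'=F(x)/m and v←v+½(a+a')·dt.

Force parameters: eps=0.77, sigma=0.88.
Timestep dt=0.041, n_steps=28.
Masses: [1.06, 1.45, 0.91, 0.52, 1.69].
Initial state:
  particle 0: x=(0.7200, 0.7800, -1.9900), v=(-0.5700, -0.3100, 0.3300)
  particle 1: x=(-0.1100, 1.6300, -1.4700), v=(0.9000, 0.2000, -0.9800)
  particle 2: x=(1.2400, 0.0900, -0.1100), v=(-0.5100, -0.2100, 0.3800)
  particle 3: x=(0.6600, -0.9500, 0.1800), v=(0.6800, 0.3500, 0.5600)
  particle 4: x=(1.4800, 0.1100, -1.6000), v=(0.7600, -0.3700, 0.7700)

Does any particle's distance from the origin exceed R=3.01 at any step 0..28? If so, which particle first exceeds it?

step 0: x0=(0.7200, 0.7800, -1.9900) x1=(-0.1100, 1.6300, -1.4700) x2=(1.2400, 0.0900, -0.1100) x3=(0.6600, -0.9500, 0.1800) x4=(1.4800, 0.1100, -1.6000)
step 1: x0=(0.6972, 0.7668, -1.9755) x1=(-0.0727, 1.6378, -1.5104) x2=(1.2185, 0.0802, -0.0945) x3=(0.6890, -0.9336, 0.2023) x4=(1.5104, 0.0955, -1.5686)
step 2: x0=(0.6755, 0.7532, -1.9589) x1=(-0.0343, 1.6444, -1.5514) x2=(1.1956, 0.0678, -0.0792) x3=(0.7207, -0.9122, 0.2231) x4=(1.5392, 0.0821, -1.5374)
step 3: x0=(0.6544, 0.7398, -1.9404) x1=(0.0051, 1.6496, -1.5931) x2=(1.1714, 0.0521, -0.0638) x3=(0.7551, -0.8850, 0.2421) x4=(1.5665, 0.0698, -1.5064)
step 4: x0=(0.6336, 0.7272, -1.9200) x1=(0.0458, 1.6532, -1.6353) x2=(1.1458, 0.0332, -0.0483) x3=(0.7921, -0.8521, 0.2590) x4=(1.5925, 0.0584, -1.4755)
step 5: x0=(0.6128, 0.7160, -1.8980) x1=(0.0877, 1.6548, -1.6781) x2=(1.1201, 0.0133, -0.0333) x3=(0.8300, -0.8171, 0.2751) x4=(1.6173, 0.0477, -1.4445)
step 6: x0=(0.5919, 0.7066, -1.8746) x1=(0.1308, 1.6542, -1.7214) x2=(1.0980, 0.0030, -0.0228) x3=(0.8620, -0.7988, 0.2973) x4=(1.6410, 0.0376, -1.4135)
step 7: x0=(0.5708, 0.6993, -1.8501) x1=(0.1749, 1.6516, -1.7650) x2=(1.0834, 0.0177, -0.0232) x3=(0.8813, -0.8241, 0.3367) x4=(1.6637, 0.0279, -1.3824)
step 8: x0=(0.5499, 0.6937, -1.8248) x1=(0.2198, 1.6472, -1.8087) x2=(1.0712, 0.0407, -0.0281) x3=(0.8971, -0.8636, 0.3821) x4=(1.6855, 0.0187, -1.3510)
step 9: x0=(0.5294, 0.6889, -1.7990) x1=(0.2651, 1.6417, -1.8524) x2=(1.0591, 0.0622, -0.0333) x3=(0.9136, -0.9003, 0.4261) x4=(1.7065, 0.0098, -1.3194)
step 10: x0=(0.5096, 0.6839, -1.7728) x1=(0.3104, 1.6360, -1.8961) x2=(1.0469, 0.0803, -0.0380) x3=(0.9310, -0.9310, 0.4671) x4=(1.7267, 0.0012, -1.2874)
step 11: x0=(0.4907, 0.6778, -1.7461) x1=(0.3557, 1.6308, -1.9399) x2=(1.0348, 0.0951, -0.0423) x3=(0.9491, -0.9558, 0.5052) x4=(1.7461, -0.0071, -1.2549)
step 12: x0=(0.4724, 0.6707, -1.7189) x1=(0.4009, 1.6259, -1.9837) x2=(1.0231, 0.1071, -0.0465) x3=(0.9676, -0.9757, 0.5405) x4=(1.7648, -0.0152, -1.2220)
step 13: x0=(0.4547, 0.6638, -1.6915) x1=(0.4462, 1.6207, -2.0274) x2=(1.0119, 0.1167, -0.0506) x3=(0.9864, -0.9914, 0.5735) x4=(1.7828, -0.0230, -1.1886)
step 14: x0=(0.4375, 0.6583, -1.6643) x1=(0.4916, 1.6142, -2.0706) x2=(1.0014, 0.1242, -0.0551) x3=(1.0053, -1.0035, 0.6044) x4=(1.8000, -0.0306, -1.1547)
step 15: x0=(0.4209, 0.6551, -1.6378) x1=(0.5368, 1.6057, -2.1130) x2=(0.9917, 0.1299, -0.0600) x3=(1.0243, -1.0125, 0.6334) x4=(1.8165, -0.0380, -1.1201)
step 16: x0=(0.4051, 0.6545, -1.6124) x1=(0.5818, 1.5952, -2.1543) x2=(0.9829, 0.1341, -0.0656) x3=(1.0432, -1.0189, 0.6608) x4=(1.8322, -0.0452, -1.0849)
step 17: x0=(0.3902, 0.6564, -1.5883) x1=(0.6264, 1.5826, -2.1945) x2=(0.9752, 0.1368, -0.0720) x3=(1.0621, -1.0229, 0.6865) x4=(1.8471, -0.0521, -1.0491)
step 18: x0=(0.3764, 0.6608, -1.5655) x1=(0.6706, 1.5680, -2.2333) x2=(0.9686, 0.1382, -0.0793) x3=(1.0808, -1.0248, 0.7108) x4=(1.8611, -0.0589, -1.0126)
step 19: x0=(0.3636, 0.6673, -1.5440) x1=(0.7142, 1.5517, -2.2709) x2=(0.9634, 0.1384, -0.0877) x3=(1.0994, -1.0248, 0.7338) x4=(1.8743, -0.0654, -0.9753)
step 20: x0=(0.3519, 0.6754, -1.5237) x1=(0.7573, 1.5340, -2.3073) x2=(0.9596, 0.1375, -0.0973) x3=(1.1179, -1.0231, 0.7555) x4=(1.8864, -0.0717, -0.9373)
step 21: x0=(0.3414, 0.6850, -1.5044) x1=(0.7998, 1.5151, -2.3426) x2=(0.9575, 0.1355, -0.1082) x3=(1.1362, -1.0198, 0.7759) x4=(1.8975, -0.0777, -0.8984)
step 22: x0=(0.3319, 0.6957, -1.4861) x1=(0.8418, 1.4952, -2.3769) x2=(0.9572, 0.1325, -0.1207) x3=(1.1544, -1.0151, 0.7951) x4=(1.9075, -0.0835, -0.8587)
step 23: x0=(0.3234, 0.7072, -1.4684) x1=(0.8833, 1.4745, -2.4103) x2=(0.9590, 0.1284, -0.1347) x3=(1.1724, -1.0090, 0.8132) x4=(1.9162, -0.0889, -0.8181)
step 24: x0=(0.3159, 0.7193, -1.4514) x1=(0.9244, 1.4531, -2.4429) x2=(0.9632, 0.1234, -0.1505) x3=(1.1903, -1.0017, 0.8301) x4=(1.9234, -0.0941, -0.7765)
step 25: x0=(0.3093, 0.7318, -1.4347) x1=(0.9651, 1.4312, -2.4748) x2=(0.9700, 0.1174, -0.1681) x3=(1.2080, -0.9932, 0.8459) x4=(1.9290, -0.0988, -0.7339)
step 26: x0=(0.3035, 0.7445, -1.4183) x1=(1.0054, 1.4090, -2.5061) x2=(0.9798, 0.1103, -0.1876) x3=(1.2256, -0.9836, 0.8606) x4=(1.9328, -0.1032, -0.6903)
step 27: x0=(0.2985, 0.7574, -1.4020) x1=(1.0454, 1.3864, -2.5370) x2=(0.9928, 0.1023, -0.2089) x3=(1.2431, -0.9729, 0.8742) x4=(1.9347, -0.1072, -0.6457)
step 28: x0=(0.2943, 0.7702, -1.3858) x1=(1.0851, 1.3636, -2.5674) x2=(1.0087, 0.0935, -0.2319) x3=(1.2606, -0.9612, 0.8867) x4=(1.9348, -0.1108, -0.6003)

yes, particle 1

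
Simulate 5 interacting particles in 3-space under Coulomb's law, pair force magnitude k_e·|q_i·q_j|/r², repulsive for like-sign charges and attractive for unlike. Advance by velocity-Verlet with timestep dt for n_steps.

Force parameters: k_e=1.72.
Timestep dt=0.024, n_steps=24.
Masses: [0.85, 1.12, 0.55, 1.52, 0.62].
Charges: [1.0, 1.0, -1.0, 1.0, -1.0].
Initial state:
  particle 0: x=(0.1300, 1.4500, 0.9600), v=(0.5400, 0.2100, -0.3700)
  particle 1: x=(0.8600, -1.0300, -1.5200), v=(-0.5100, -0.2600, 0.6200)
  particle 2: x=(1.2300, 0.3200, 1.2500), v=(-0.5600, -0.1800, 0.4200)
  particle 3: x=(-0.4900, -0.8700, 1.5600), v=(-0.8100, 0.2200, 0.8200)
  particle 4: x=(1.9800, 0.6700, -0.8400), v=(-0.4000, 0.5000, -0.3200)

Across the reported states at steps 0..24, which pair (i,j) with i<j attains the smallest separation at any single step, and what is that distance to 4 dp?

step 0: x0=(0.1300, 1.4500, 0.9600) x1=(0.8600, -1.0300, -1.5200) x2=(1.2300, 0.3200, 1.2500) x3=(-0.4900, -0.8700, 1.5600) x4=(1.9800, 0.6700, -0.8400)
step 1: x0=(0.1432, 1.4550, 0.9511) x1=(0.8478, -1.0362, -1.5051) x2=(1.2161, 0.3157, 1.2601) x3=(-0.5094, -0.8647, 1.5797) x4=(1.9703, 0.6819, -0.8478)
step 2: x0=(0.1568, 1.4598, 0.9422) x1=(0.8358, -1.0422, -1.4902) x2=(1.2012, 0.3116, 1.2703) x3=(-0.5287, -0.8594, 1.5994) x4=(1.9602, 0.6936, -0.8557)
step 3: x0=(0.1709, 1.4645, 0.9333) x1=(0.8240, -1.0481, -1.4753) x2=(1.1854, 0.3077, 1.2806) x3=(-0.5479, -0.8541, 1.6192) x4=(1.9498, 0.7051, -0.8638)
step 4: x0=(0.1854, 1.4691, 0.9244) x1=(0.8123, -1.0538, -1.4603) x2=(1.1687, 0.3039, 1.2909) x3=(-0.5670, -0.8488, 1.6389) x4=(1.9392, 0.7164, -0.8721)
step 5: x0=(0.2004, 1.4734, 0.9156) x1=(0.8007, -1.0595, -1.4453) x2=(1.1511, 0.3003, 1.3013) x3=(-0.5860, -0.8435, 1.6587) x4=(1.9282, 0.7275, -0.8805)
step 6: x0=(0.2158, 1.4776, 0.9067) x1=(0.7893, -1.0649, -1.4304) x2=(1.1325, 0.2969, 1.3117) x3=(-0.6049, -0.8382, 1.6786) x4=(1.9170, 0.7384, -0.8890)
step 7: x0=(0.2317, 1.4816, 0.8978) x1=(0.7781, -1.0703, -1.4154) x2=(1.1130, 0.2937, 1.3221) x3=(-0.6237, -0.8329, 1.6984) x4=(1.9054, 0.7491, -0.8976)
step 8: x0=(0.2480, 1.4854, 0.8890) x1=(0.7670, -1.0755, -1.4004) x2=(1.0927, 0.2907, 1.3324) x3=(-0.6424, -0.8275, 1.7183) x4=(1.8936, 0.7596, -0.9063)
step 9: x0=(0.2648, 1.4890, 0.8802) x1=(0.7560, -1.0806, -1.3854) x2=(1.0714, 0.2880, 1.3427) x3=(-0.6611, -0.8222, 1.7382) x4=(1.8814, 0.7699, -0.9151)
step 10: x0=(0.2820, 1.4923, 0.8714) x1=(0.7452, -1.0855, -1.3704) x2=(1.0493, 0.2855, 1.3530) x3=(-0.6796, -0.8168, 1.7582) x4=(1.8690, 0.7800, -0.9240)
step 11: x0=(0.2996, 1.4954, 0.8627) x1=(0.7345, -1.0904, -1.3554) x2=(1.0263, 0.2833, 1.3632) x3=(-0.6980, -0.8114, 1.7781) x4=(1.8562, 0.7900, -0.9329)
step 12: x0=(0.3176, 1.4982, 0.8540) x1=(0.7240, -1.0950, -1.3403) x2=(1.0025, 0.2814, 1.3733) x3=(-0.7164, -0.8060, 1.7981) x4=(1.8431, 0.7997, -0.9419)
step 13: x0=(0.3360, 1.5008, 0.8454) x1=(0.7136, -1.0996, -1.3253) x2=(0.9778, 0.2797, 1.3833) x3=(-0.7347, -0.8006, 1.8181) x4=(1.8298, 0.8093, -0.9509)
step 14: x0=(0.3548, 1.5031, 0.8368) x1=(0.7033, -1.1040, -1.3103) x2=(0.9524, 0.2784, 1.3932) x3=(-0.7528, -0.7951, 1.8382) x4=(1.8161, 0.8187, -0.9599)
step 15: x0=(0.3741, 1.5051, 0.8283) x1=(0.6931, -1.1083, -1.2953) x2=(0.9261, 0.2775, 1.4030) x3=(-0.7709, -0.7896, 1.8582) x4=(1.8021, 0.8280, -0.9689)
step 16: x0=(0.3937, 1.5067, 0.8198) x1=(0.6831, -1.1125, -1.2803) x2=(0.8991, 0.2768, 1.4125) x3=(-0.7889, -0.7841, 1.8783) x4=(1.7879, 0.8370, -0.9779)
step 17: x0=(0.4137, 1.5081, 0.8114) x1=(0.6733, -1.1166, -1.2653) x2=(0.8713, 0.2765, 1.4219) x3=(-0.8068, -0.7786, 1.8984) x4=(1.7733, 0.8459, -0.9869)
step 18: x0=(0.4340, 1.5091, 0.8031) x1=(0.6635, -1.1205, -1.2503) x2=(0.8427, 0.2766, 1.4311) x3=(-0.8246, -0.7730, 1.9185) x4=(1.7585, 0.8546, -0.9959)
step 19: x0=(0.4547, 1.5098, 0.7949) x1=(0.6539, -1.1243, -1.2353) x2=(0.8135, 0.2770, 1.4401) x3=(-0.8423, -0.7674, 1.9386) x4=(1.7433, 0.8631, -1.0048)
step 20: x0=(0.4756, 1.5101, 0.7868) x1=(0.6444, -1.1280, -1.2203) x2=(0.7836, 0.2778, 1.4489) x3=(-0.8599, -0.7617, 1.9588) x4=(1.7279, 0.8715, -1.0137)
step 21: x0=(0.4969, 1.5101, 0.7787) x1=(0.6350, -1.1315, -1.2054) x2=(0.7531, 0.2790, 1.4574) x3=(-0.8774, -0.7560, 1.9789) x4=(1.7122, 0.8797, -1.0224)
step 22: x0=(0.5185, 1.5097, 0.7708) x1=(0.6257, -1.1350, -1.1904) x2=(0.7219, 0.2806, 1.4656) x3=(-0.8948, -0.7503, 1.9991) x4=(1.6962, 0.8877, -1.0311)
step 23: x0=(0.5404, 1.5090, 0.7630) x1=(0.6166, -1.1383, -1.1755) x2=(0.6901, 0.2825, 1.4736) x3=(-0.9121, -0.7445, 2.0193) x4=(1.6799, 0.8956, -1.0397)
step 24: x0=(0.5624, 1.5078, 0.7552) x1=(0.6075, -1.1415, -1.1605) x2=(0.6578, 0.2848, 1.4813) x3=(-0.9293, -0.7387, 2.0395) x4=(1.6633, 0.9033, -1.0482)

pair (0,2), distance 1.4254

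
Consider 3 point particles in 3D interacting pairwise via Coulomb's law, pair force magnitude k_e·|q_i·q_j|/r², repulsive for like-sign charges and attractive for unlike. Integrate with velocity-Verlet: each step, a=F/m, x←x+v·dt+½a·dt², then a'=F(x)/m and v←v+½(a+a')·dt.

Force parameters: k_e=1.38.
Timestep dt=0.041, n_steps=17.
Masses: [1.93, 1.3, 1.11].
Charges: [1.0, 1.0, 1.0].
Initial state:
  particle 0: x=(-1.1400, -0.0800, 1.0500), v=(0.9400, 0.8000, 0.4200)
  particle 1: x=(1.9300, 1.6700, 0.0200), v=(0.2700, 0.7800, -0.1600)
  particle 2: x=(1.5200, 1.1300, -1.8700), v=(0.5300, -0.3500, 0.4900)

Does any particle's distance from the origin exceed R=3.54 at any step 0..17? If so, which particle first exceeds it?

no

step 0: x0=(-1.1400, -0.0800, 1.0500) x1=(1.9300, 1.6700, 0.0200) x2=(1.5200, 1.1300, -1.8700)
step 1: x0=(-1.1015, -0.0472, 1.0673) x1=(1.9412, 1.7021, 0.0136) x2=(1.5417, 1.1156, -1.8502)
step 2: x0=(-1.0632, -0.0145, 1.0846) x1=(1.9525, 1.7343, 0.0076) x2=(1.5634, 1.1011, -1.8310)
step 3: x0=(-1.0249, 0.0181, 1.1020) x1=(1.9641, 1.7668, 0.0020) x2=(1.5851, 1.0864, -1.8123)
step 4: x0=(-0.9868, 0.0507, 1.1195) x1=(1.9759, 1.7995, -0.0032) x2=(1.6067, 1.0716, -1.7943)
step 5: x0=(-0.9488, 0.0832, 1.1371) x1=(1.9878, 1.8324, -0.0080) x2=(1.6283, 1.0566, -1.7768)
step 6: x0=(-0.9109, 0.1157, 1.1547) x1=(2.0000, 1.8656, -0.0125) x2=(1.6500, 1.0415, -1.7599)
step 7: x0=(-0.8732, 0.1481, 1.1725) x1=(2.0124, 1.8991, -0.0166) x2=(1.6716, 1.0261, -1.7436)
step 8: x0=(-0.8356, 0.1804, 1.1903) x1=(2.0249, 1.9328, -0.0204) x2=(1.6932, 1.0106, -1.7279)
step 9: x0=(-0.7981, 0.2126, 1.2082) x1=(2.0377, 1.9668, -0.0238) x2=(1.7147, 0.9948, -1.7127)
step 10: x0=(-0.7607, 0.2449, 1.2262) x1=(2.0506, 2.0011, -0.0268) x2=(1.7363, 0.9787, -1.6981)
step 11: x0=(-0.7235, 0.2770, 1.2443) x1=(2.0637, 2.0357, -0.0296) x2=(1.7579, 0.9625, -1.6840)
step 12: x0=(-0.6863, 0.3091, 1.2625) x1=(2.0770, 2.0706, -0.0320) x2=(1.7795, 0.9459, -1.6705)
step 13: x0=(-0.6493, 0.3411, 1.2808) x1=(2.0905, 2.1058, -0.0341) x2=(1.8011, 0.9291, -1.6575)
step 14: x0=(-0.6125, 0.3730, 1.2992) x1=(2.1041, 2.1414, -0.0359) x2=(1.8227, 0.9121, -1.6450)
step 15: x0=(-0.5757, 0.4049, 1.3177) x1=(2.1179, 2.1773, -0.0374) x2=(1.8444, 0.8947, -1.6330)
step 16: x0=(-0.5391, 0.4368, 1.3363) x1=(2.1319, 2.2135, -0.0387) x2=(1.8660, 0.8771, -1.6215)
step 17: x0=(-0.5026, 0.4686, 1.3550) x1=(2.1461, 2.2501, -0.0397) x2=(1.8877, 0.8591, -1.6105)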